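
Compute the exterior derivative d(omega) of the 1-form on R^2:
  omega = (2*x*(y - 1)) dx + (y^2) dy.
d(omega) = (-2*x) dx ∧ dy

For a 1-form omega = sum_i f_i dx_i, the exterior derivative is
  d(omega) = sum_{i < j} (∂f_j/∂x_i - ∂f_i/∂x_j) dx_i ∧ dx_j.
  coefficient of dx ∧ dy: ∂f_2/∂x - ∂f_1/∂y = ∂(y^2)/∂x - ∂(2*x*(y - 1))/∂y = -2*x
Assembling: d(omega) = (-2*x) dx ∧ dy.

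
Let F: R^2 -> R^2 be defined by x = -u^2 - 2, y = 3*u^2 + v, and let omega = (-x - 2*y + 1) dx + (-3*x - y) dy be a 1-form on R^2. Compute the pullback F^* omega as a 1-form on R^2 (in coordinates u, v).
F^* omega = (2*u*(5*u^2 - v + 15)) du + (6 - v) dv

Using F^*(f dg) = (f ∘ F) d(g ∘ F), substitute each coordinate x_i by F_i(u, v) in f_i, and replace dx_i by d F_i = (∂F_i/∂u) du + (∂F_i/∂v) dv.
  For the x component: f_1(F) = -5*u^2 - 2*v + 3; d F_1 = (-2*u) du + (0) dv
  For the y component: f_2(F) = 6 - v; d F_2 = (6*u) du + (1) dv
Combining and collecting du, dv coefficients:
  coeff of du: 2*u*(5*u^2 - v + 15)
  coeff of dv: 6 - v
F^* omega = (2*u*(5*u^2 - v + 15)) du + (6 - v) dv.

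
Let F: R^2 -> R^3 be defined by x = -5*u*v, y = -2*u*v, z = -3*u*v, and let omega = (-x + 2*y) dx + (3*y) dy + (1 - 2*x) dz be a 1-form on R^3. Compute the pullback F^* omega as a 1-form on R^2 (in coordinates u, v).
F^* omega = (v*(-23*u*v - 3)) du + (u*(-23*u*v - 3)) dv

Using F^*(f dg) = (f ∘ F) d(g ∘ F), substitute each coordinate x_i by F_i(u, v) in f_i, and replace dx_i by d F_i = (∂F_i/∂u) du + (∂F_i/∂v) dv.
  For the x component: f_1(F) = u*v; d F_1 = (-5*v) du + (-5*u) dv
  For the y component: f_2(F) = -6*u*v; d F_2 = (-2*v) du + (-2*u) dv
  For the z component: f_3(F) = 10*u*v + 1; d F_3 = (-3*v) du + (-3*u) dv
Combining and collecting du, dv coefficients:
  coeff of du: v*(-23*u*v - 3)
  coeff of dv: u*(-23*u*v - 3)
F^* omega = (v*(-23*u*v - 3)) du + (u*(-23*u*v - 3)) dv.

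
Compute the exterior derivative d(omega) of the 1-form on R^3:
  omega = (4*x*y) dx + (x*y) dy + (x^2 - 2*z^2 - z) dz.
d(omega) = (-4*x + y) dx ∧ dy + (2*x) dx ∧ dz

For a 1-form omega = sum_i f_i dx_i, the exterior derivative is
  d(omega) = sum_{i < j} (∂f_j/∂x_i - ∂f_i/∂x_j) dx_i ∧ dx_j.
  coefficient of dx ∧ dy: ∂f_2/∂x - ∂f_1/∂y = ∂(x*y)/∂x - ∂(4*x*y)/∂y = -4*x + y
  coefficient of dx ∧ dz: ∂f_3/∂x - ∂f_1/∂z = ∂(x^2 - 2*z^2 - z)/∂x - ∂(4*x*y)/∂z = 2*x
Assembling: d(omega) = (-4*x + y) dx ∧ dy + (2*x) dx ∧ dz.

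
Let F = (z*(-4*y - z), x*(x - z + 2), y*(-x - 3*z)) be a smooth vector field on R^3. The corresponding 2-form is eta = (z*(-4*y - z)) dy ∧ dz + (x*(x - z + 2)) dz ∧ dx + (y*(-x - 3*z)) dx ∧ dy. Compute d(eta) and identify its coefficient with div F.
d(eta) = (-3*y) dx ∧ dy ∧ dz; div F = -3*y

For a 2-form in R^3 of the form above, applying d gives a 3-form with coefficient ∂P/∂x + ∂Q/∂y + ∂R/∂z:
  ∂P/∂x = 0
  ∂Q/∂y = 0
  ∂R/∂z = -3*y
Sum = -3*y, which is exactly div F.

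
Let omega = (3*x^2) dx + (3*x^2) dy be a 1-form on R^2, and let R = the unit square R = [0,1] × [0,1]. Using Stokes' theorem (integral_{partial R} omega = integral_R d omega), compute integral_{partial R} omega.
integral_(partial R) omega = 3

Stokes: integral_partial_R omega = integral_R d omega with d omega = (∂Q/∂x - ∂P/∂y) dx ∧ dy.
  ∂Q/∂x = 6*x
  ∂P/∂y = 0
  integrand = ∂Q/∂x - ∂P/∂y = 6*x.
Integrating over R: integral_0^1 integral_0^1 (6*x) dx dy = 3.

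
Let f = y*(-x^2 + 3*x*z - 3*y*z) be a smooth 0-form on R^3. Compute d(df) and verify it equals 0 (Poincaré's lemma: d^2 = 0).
d(df) = 0

Step 1: df = sum_i (∂f/∂x_i) dx_i = (y*(-2*x + 3*z)) dx + (-x^2 + 3*x*z - 6*y*z) dy + (3*y*(x - y)) dz.
Step 2: Apply d again. Using the 1-form formula, the coefficient of dx ∧ dy in d(df) is ∂^2 f/∂x ∂y - ∂^2 f/∂y ∂x = (-2*x + 3*z) - (-2*x + 3*z) = 0 (equality of mixed partials for smooth f).
Similarly for dx ∧ dz and dy ∧ dz — all coefficients vanish. So d(df) = 0.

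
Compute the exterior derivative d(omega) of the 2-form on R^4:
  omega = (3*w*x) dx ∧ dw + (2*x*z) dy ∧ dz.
d(omega) = (2*z) dx ∧ dy ∧ dz

For a 2-form omega = sum_{i<j} g_{ij} dx_i ∧ dx_j, the exterior derivative is
  d(omega) = sum_{i<j} d(g_{ij}) ∧ dx_i ∧ dx_j = sum_{i<j, k} (∂g_{ij}/∂x_k) dx_k ∧ dx_i ∧ dx_j.
Expand each term, using dx_k ∧ dx_i ∧ dx_j = sgn(permutation) dx_{(a)} ∧ dx_{(b)} ∧ dx_{(c)} with (a < b < c) sorted:
  d(2*x*z) includes (∂/∂x)(2*x*z) dx = (2*z) dx, which multiplied by dy ∧ dz gives (2*z) dx ∧ dy ∧ dz
Collecting like 3-forms: d(omega) = (2*z) dx ∧ dy ∧ dz.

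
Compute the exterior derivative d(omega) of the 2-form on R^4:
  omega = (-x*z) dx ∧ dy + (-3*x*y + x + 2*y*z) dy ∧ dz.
d(omega) = (-x - 3*y + 1) dx ∧ dy ∧ dz

For a 2-form omega = sum_{i<j} g_{ij} dx_i ∧ dx_j, the exterior derivative is
  d(omega) = sum_{i<j} d(g_{ij}) ∧ dx_i ∧ dx_j = sum_{i<j, k} (∂g_{ij}/∂x_k) dx_k ∧ dx_i ∧ dx_j.
Expand each term, using dx_k ∧ dx_i ∧ dx_j = sgn(permutation) dx_{(a)} ∧ dx_{(b)} ∧ dx_{(c)} with (a < b < c) sorted:
  d(-x*z) includes (∂/∂z)(-x*z) dz = (-x) dz, which multiplied by dx ∧ dy gives (-x) dx ∧ dy ∧ dz
  d(-3*x*y + x + 2*y*z) includes (∂/∂x)(-3*x*y + x + 2*y*z) dx = (1 - 3*y) dx, which multiplied by dy ∧ dz gives (1 - 3*y) dx ∧ dy ∧ dz
Collecting like 3-forms: d(omega) = (-x - 3*y + 1) dx ∧ dy ∧ dz.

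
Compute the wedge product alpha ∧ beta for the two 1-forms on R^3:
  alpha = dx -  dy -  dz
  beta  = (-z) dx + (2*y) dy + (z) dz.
alpha ∧ beta = (2*y - z) dx ∧ dy + (2*y - z) dy ∧ dz

Distribute the wedge, using dx_i ∧ dx_j = -dx_j ∧ dx_i and dx_i ∧ dx_i = 0. For each pair (i, j) with i < j, the coefficient of dx_i ∧ dx_j in alpha ∧ beta is (alpha_i * beta_j - alpha_j * beta_i). Collecting: alpha ∧ beta = (2*y - z) dx ∧ dy + (2*y - z) dy ∧ dz.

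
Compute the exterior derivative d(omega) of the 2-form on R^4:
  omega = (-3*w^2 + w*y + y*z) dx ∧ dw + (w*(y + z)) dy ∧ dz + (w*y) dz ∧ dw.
d(omega) = (-w - z) dx ∧ dy ∧ dw + (-y) dx ∧ dz ∧ dw + (w + y + z) dy ∧ dz ∧ dw

For a 2-form omega = sum_{i<j} g_{ij} dx_i ∧ dx_j, the exterior derivative is
  d(omega) = sum_{i<j} d(g_{ij}) ∧ dx_i ∧ dx_j = sum_{i<j, k} (∂g_{ij}/∂x_k) dx_k ∧ dx_i ∧ dx_j.
Expand each term, using dx_k ∧ dx_i ∧ dx_j = sgn(permutation) dx_{(a)} ∧ dx_{(b)} ∧ dx_{(c)} with (a < b < c) sorted:
  d(-3*w^2 + w*y + y*z) includes (∂/∂y)(-3*w^2 + w*y + y*z) dy = (w + z) dy, which multiplied by dx ∧ dw gives (-w - z) dx ∧ dy ∧ dw
  d(-3*w^2 + w*y + y*z) includes (∂/∂z)(-3*w^2 + w*y + y*z) dz = (y) dz, which multiplied by dx ∧ dw gives (-y) dx ∧ dz ∧ dw
  d(w*(y + z)) includes (∂/∂w)(w*(y + z)) dw = (y + z) dw, which multiplied by dy ∧ dz gives (y + z) dy ∧ dz ∧ dw
  d(w*y) includes (∂/∂y)(w*y) dy = (w) dy, which multiplied by dz ∧ dw gives (w) dy ∧ dz ∧ dw
Collecting like 3-forms: d(omega) = (-w - z) dx ∧ dy ∧ dw + (-y) dx ∧ dz ∧ dw + (w + y + z) dy ∧ dz ∧ dw.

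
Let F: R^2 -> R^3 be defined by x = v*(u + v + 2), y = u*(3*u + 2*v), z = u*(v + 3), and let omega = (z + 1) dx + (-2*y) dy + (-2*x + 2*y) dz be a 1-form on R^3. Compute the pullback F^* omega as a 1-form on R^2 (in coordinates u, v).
F^* omega = (-36*u^3 - 30*u^2*v + 18*u^2 - 5*u*v^2 + 9*u*v - 2*v^3 - 10*v^2 - 11*v) du + (-6*u^3 - 5*u^2*v + 3*u^2 + 4*u*v + 7*u + 2*v + 2) dv

Using F^*(f dg) = (f ∘ F) d(g ∘ F), substitute each coordinate x_i by F_i(u, v) in f_i, and replace dx_i by d F_i = (∂F_i/∂u) du + (∂F_i/∂v) dv.
  For the x component: f_1(F) = u*v + 3*u + 1; d F_1 = (v) du + (u + 2*v + 2) dv
  For the y component: f_2(F) = 2*u*(-3*u - 2*v); d F_2 = (6*u + 2*v) du + (2*u) dv
  For the z component: f_3(F) = 6*u^2 + 2*u*v - 2*v^2 - 4*v; d F_3 = (v + 3) du + (u) dv
Combining and collecting du, dv coefficients:
  coeff of du: -36*u^3 - 30*u^2*v + 18*u^2 - 5*u*v^2 + 9*u*v - 2*v^3 - 10*v^2 - 11*v
  coeff of dv: -6*u^3 - 5*u^2*v + 3*u^2 + 4*u*v + 7*u + 2*v + 2
F^* omega = (-36*u^3 - 30*u^2*v + 18*u^2 - 5*u*v^2 + 9*u*v - 2*v^3 - 10*v^2 - 11*v) du + (-6*u^3 - 5*u^2*v + 3*u^2 + 4*u*v + 7*u + 2*v + 2) dv.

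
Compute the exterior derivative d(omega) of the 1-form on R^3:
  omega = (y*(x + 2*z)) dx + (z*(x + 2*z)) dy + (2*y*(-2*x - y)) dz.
d(omega) = (-x - z) dx ∧ dy + (-6*y) dx ∧ dz + (-5*x - 4*y - 4*z) dy ∧ dz

For a 1-form omega = sum_i f_i dx_i, the exterior derivative is
  d(omega) = sum_{i < j} (∂f_j/∂x_i - ∂f_i/∂x_j) dx_i ∧ dx_j.
  coefficient of dx ∧ dy: ∂f_2/∂x - ∂f_1/∂y = ∂(z*(x + 2*z))/∂x - ∂(y*(x + 2*z))/∂y = -x - z
  coefficient of dx ∧ dz: ∂f_3/∂x - ∂f_1/∂z = ∂(2*y*(-2*x - y))/∂x - ∂(y*(x + 2*z))/∂z = -6*y
  coefficient of dy ∧ dz: ∂f_3/∂y - ∂f_2/∂z = ∂(2*y*(-2*x - y))/∂y - ∂(z*(x + 2*z))/∂z = -5*x - 4*y - 4*z
Assembling: d(omega) = (-x - z) dx ∧ dy + (-6*y) dx ∧ dz + (-5*x - 4*y - 4*z) dy ∧ dz.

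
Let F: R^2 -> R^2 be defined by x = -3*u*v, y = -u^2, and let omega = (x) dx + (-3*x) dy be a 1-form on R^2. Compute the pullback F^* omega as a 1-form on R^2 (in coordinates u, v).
F^* omega = (9*u*v*(-2*u + v)) du + (9*u^2*v) dv

Using F^*(f dg) = (f ∘ F) d(g ∘ F), substitute each coordinate x_i by F_i(u, v) in f_i, and replace dx_i by d F_i = (∂F_i/∂u) du + (∂F_i/∂v) dv.
  For the x component: f_1(F) = -3*u*v; d F_1 = (-3*v) du + (-3*u) dv
  For the y component: f_2(F) = 9*u*v; d F_2 = (-2*u) du + (0) dv
Combining and collecting du, dv coefficients:
  coeff of du: 9*u*v*(-2*u + v)
  coeff of dv: 9*u^2*v
F^* omega = (9*u*v*(-2*u + v)) du + (9*u^2*v) dv.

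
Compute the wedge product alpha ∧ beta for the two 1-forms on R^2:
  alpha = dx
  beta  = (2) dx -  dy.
alpha ∧ beta = (-1) dx ∧ dy

Distribute the wedge, using dx_i ∧ dx_j = -dx_j ∧ dx_i and dx_i ∧ dx_i = 0. For each pair (i, j) with i < j, the coefficient of dx_i ∧ dx_j in alpha ∧ beta is (alpha_i * beta_j - alpha_j * beta_i). Collecting: alpha ∧ beta = (-1) dx ∧ dy.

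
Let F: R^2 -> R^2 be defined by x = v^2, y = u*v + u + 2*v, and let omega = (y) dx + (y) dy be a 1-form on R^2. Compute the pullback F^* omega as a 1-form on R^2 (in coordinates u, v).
F^* omega = (u*v^2 + 2*u*v + u + 2*v^2 + 2*v) du + (u^2*v + u^2 + 2*u*v^2 + 6*u*v + 2*u + 4*v^2 + 4*v) dv

Using F^*(f dg) = (f ∘ F) d(g ∘ F), substitute each coordinate x_i by F_i(u, v) in f_i, and replace dx_i by d F_i = (∂F_i/∂u) du + (∂F_i/∂v) dv.
  For the x component: f_1(F) = u*v + u + 2*v; d F_1 = (0) du + (2*v) dv
  For the y component: f_2(F) = u*v + u + 2*v; d F_2 = (v + 1) du + (u + 2) dv
Combining and collecting du, dv coefficients:
  coeff of du: u*v^2 + 2*u*v + u + 2*v^2 + 2*v
  coeff of dv: u^2*v + u^2 + 2*u*v^2 + 6*u*v + 2*u + 4*v^2 + 4*v
F^* omega = (u*v^2 + 2*u*v + u + 2*v^2 + 2*v) du + (u^2*v + u^2 + 2*u*v^2 + 6*u*v + 2*u + 4*v^2 + 4*v) dv.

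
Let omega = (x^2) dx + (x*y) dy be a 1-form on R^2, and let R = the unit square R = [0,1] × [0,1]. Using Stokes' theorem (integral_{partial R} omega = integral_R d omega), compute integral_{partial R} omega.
integral_(partial R) omega = 1/2

Stokes: integral_partial_R omega = integral_R d omega with d omega = (∂Q/∂x - ∂P/∂y) dx ∧ dy.
  ∂Q/∂x = y
  ∂P/∂y = 0
  integrand = ∂Q/∂x - ∂P/∂y = y.
Integrating over R: integral_0^1 integral_0^1 (y) dx dy = 1/2.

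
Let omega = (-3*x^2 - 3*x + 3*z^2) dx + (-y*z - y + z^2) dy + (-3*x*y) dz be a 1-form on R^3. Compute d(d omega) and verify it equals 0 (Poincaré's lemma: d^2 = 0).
d(d omega) = 0

Step 1: d omega = sum_{i<j} (∂f_j/∂x_i - ∂f_i/∂x_j) dx_i ∧ dx_j:
  coeff of dx ∧ dy: 0
  coeff of dx ∧ dz: -3*y - 6*z
  coeff of dy ∧ dz: -3*x + y - 2*z
Step 2: Apply d again to each 2-form coefficient. The only possible 3-form in R^3 is dx ∧ dy ∧ dz, with coefficient
  ∂(coeff of dy∧dz)/∂x - ∂(coeff of dx∧dz)/∂y + ∂(coeff of dx∧dy)/∂z
  = ∂/∂x (-3*x + y - 2*z) - ∂/∂y (-3*y - 6*z) + ∂/∂z (0).
Each of these terms simplifies to sums of mixed partials that cancel in pairs. The result is 0 (by equality of mixed partials for smooth functions — Schwarz / Clairaut).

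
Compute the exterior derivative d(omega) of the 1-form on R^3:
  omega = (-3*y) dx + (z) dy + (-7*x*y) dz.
d(omega) = (3) dx ∧ dy + (-7*y) dx ∧ dz + (-7*x - 1) dy ∧ dz

For a 1-form omega = sum_i f_i dx_i, the exterior derivative is
  d(omega) = sum_{i < j} (∂f_j/∂x_i - ∂f_i/∂x_j) dx_i ∧ dx_j.
  coefficient of dx ∧ dy: ∂f_2/∂x - ∂f_1/∂y = ∂(z)/∂x - ∂(-3*y)/∂y = 3
  coefficient of dx ∧ dz: ∂f_3/∂x - ∂f_1/∂z = ∂(-7*x*y)/∂x - ∂(-3*y)/∂z = -7*y
  coefficient of dy ∧ dz: ∂f_3/∂y - ∂f_2/∂z = ∂(-7*x*y)/∂y - ∂(z)/∂z = -7*x - 1
Assembling: d(omega) = (3) dx ∧ dy + (-7*y) dx ∧ dz + (-7*x - 1) dy ∧ dz.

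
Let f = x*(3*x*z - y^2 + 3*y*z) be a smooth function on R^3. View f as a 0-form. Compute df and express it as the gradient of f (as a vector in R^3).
df = (6*x*z - y^2 + 3*y*z) dx + (x*(-2*y + 3*z)) dy + (3*x*(x + y)) dz; grad f = (6*x*z - y^2 + 3*y*z, x*(-2*y + 3*z), 3*x*(x + y))

For a 0-form f, d f = (∂f/∂x) dx + (∂f/∂y) dy + (∂f/∂z) dz. The components of the vector representation are exactly the entries of grad f in Cartesian coordinates:
  ∂f/∂x = 6*x*z - y^2 + 3*y*z
  ∂f/∂y = x*(-2*y + 3*z)
  ∂f/∂z = 3*x*(x + y).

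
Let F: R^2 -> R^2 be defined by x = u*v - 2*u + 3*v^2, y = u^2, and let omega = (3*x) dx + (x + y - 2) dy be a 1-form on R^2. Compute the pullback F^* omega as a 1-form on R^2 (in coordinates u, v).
F^* omega = (2*u^3 + 2*u^2*v - 4*u^2 + 9*u*v^2 - 12*u*v + 8*u + 9*v^3 - 18*v^2) du + (3*u^2*v - 6*u^2 + 27*u*v^2 - 36*u*v + 54*v^3) dv

Using F^*(f dg) = (f ∘ F) d(g ∘ F), substitute each coordinate x_i by F_i(u, v) in f_i, and replace dx_i by d F_i = (∂F_i/∂u) du + (∂F_i/∂v) dv.
  For the x component: f_1(F) = 3*u*v - 6*u + 9*v^2; d F_1 = (v - 2) du + (u + 6*v) dv
  For the y component: f_2(F) = u^2 + u*v - 2*u + 3*v^2 - 2; d F_2 = (2*u) du + (0) dv
Combining and collecting du, dv coefficients:
  coeff of du: 2*u^3 + 2*u^2*v - 4*u^2 + 9*u*v^2 - 12*u*v + 8*u + 9*v^3 - 18*v^2
  coeff of dv: 3*u^2*v - 6*u^2 + 27*u*v^2 - 36*u*v + 54*v^3
F^* omega = (2*u^3 + 2*u^2*v - 4*u^2 + 9*u*v^2 - 12*u*v + 8*u + 9*v^3 - 18*v^2) du + (3*u^2*v - 6*u^2 + 27*u*v^2 - 36*u*v + 54*v^3) dv.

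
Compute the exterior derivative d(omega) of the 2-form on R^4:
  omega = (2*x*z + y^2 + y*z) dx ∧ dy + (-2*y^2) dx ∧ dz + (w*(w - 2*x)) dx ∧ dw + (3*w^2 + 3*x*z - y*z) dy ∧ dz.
d(omega) = (2*x + 5*y + 3*z) dx ∧ dy ∧ dz + (6*w) dy ∧ dz ∧ dw

For a 2-form omega = sum_{i<j} g_{ij} dx_i ∧ dx_j, the exterior derivative is
  d(omega) = sum_{i<j} d(g_{ij}) ∧ dx_i ∧ dx_j = sum_{i<j, k} (∂g_{ij}/∂x_k) dx_k ∧ dx_i ∧ dx_j.
Expand each term, using dx_k ∧ dx_i ∧ dx_j = sgn(permutation) dx_{(a)} ∧ dx_{(b)} ∧ dx_{(c)} with (a < b < c) sorted:
  d(2*x*z + y^2 + y*z) includes (∂/∂z)(2*x*z + y^2 + y*z) dz = (2*x + y) dz, which multiplied by dx ∧ dy gives (2*x + y) dx ∧ dy ∧ dz
  d(-2*y^2) includes (∂/∂y)(-2*y^2) dy = (-4*y) dy, which multiplied by dx ∧ dz gives (4*y) dx ∧ dy ∧ dz
  d(3*w^2 + 3*x*z - y*z) includes (∂/∂x)(3*w^2 + 3*x*z - y*z) dx = (3*z) dx, which multiplied by dy ∧ dz gives (3*z) dx ∧ dy ∧ dz
  d(3*w^2 + 3*x*z - y*z) includes (∂/∂w)(3*w^2 + 3*x*z - y*z) dw = (6*w) dw, which multiplied by dy ∧ dz gives (6*w) dy ∧ dz ∧ dw
Collecting like 3-forms: d(omega) = (2*x + 5*y + 3*z) dx ∧ dy ∧ dz + (6*w) dy ∧ dz ∧ dw.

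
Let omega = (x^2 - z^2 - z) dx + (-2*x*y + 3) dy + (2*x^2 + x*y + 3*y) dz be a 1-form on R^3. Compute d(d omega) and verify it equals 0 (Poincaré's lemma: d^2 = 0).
d(d omega) = 0

Step 1: d omega = sum_{i<j} (∂f_j/∂x_i - ∂f_i/∂x_j) dx_i ∧ dx_j:
  coeff of dx ∧ dy: -2*y
  coeff of dx ∧ dz: 4*x + y + 2*z + 1
  coeff of dy ∧ dz: x + 3
Step 2: Apply d again to each 2-form coefficient. The only possible 3-form in R^3 is dx ∧ dy ∧ dz, with coefficient
  ∂(coeff of dy∧dz)/∂x - ∂(coeff of dx∧dz)/∂y + ∂(coeff of dx∧dy)/∂z
  = ∂/∂x (x + 3) - ∂/∂y (4*x + y + 2*z + 1) + ∂/∂z (-2*y).
Each of these terms simplifies to sums of mixed partials that cancel in pairs. The result is 0 (by equality of mixed partials for smooth functions — Schwarz / Clairaut).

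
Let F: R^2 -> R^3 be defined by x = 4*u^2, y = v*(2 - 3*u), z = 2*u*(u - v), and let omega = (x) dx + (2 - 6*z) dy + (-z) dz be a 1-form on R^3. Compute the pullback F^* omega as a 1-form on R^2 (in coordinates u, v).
F^* omega = (24*u^3 + 48*u^2*v - 40*u*v^2 - 6*v) du + (40*u^3 - 40*u^2*v - 24*u^2 + 24*u*v - 6*u + 4) dv

Using F^*(f dg) = (f ∘ F) d(g ∘ F), substitute each coordinate x_i by F_i(u, v) in f_i, and replace dx_i by d F_i = (∂F_i/∂u) du + (∂F_i/∂v) dv.
  For the x component: f_1(F) = 4*u^2; d F_1 = (8*u) du + (0) dv
  For the y component: f_2(F) = -12*u^2 + 12*u*v + 2; d F_2 = (-3*v) du + (2 - 3*u) dv
  For the z component: f_3(F) = 2*u*(-u + v); d F_3 = (4*u - 2*v) du + (-2*u) dv
Combining and collecting du, dv coefficients:
  coeff of du: 24*u^3 + 48*u^2*v - 40*u*v^2 - 6*v
  coeff of dv: 40*u^3 - 40*u^2*v - 24*u^2 + 24*u*v - 6*u + 4
F^* omega = (24*u^3 + 48*u^2*v - 40*u*v^2 - 6*v) du + (40*u^3 - 40*u^2*v - 24*u^2 + 24*u*v - 6*u + 4) dv.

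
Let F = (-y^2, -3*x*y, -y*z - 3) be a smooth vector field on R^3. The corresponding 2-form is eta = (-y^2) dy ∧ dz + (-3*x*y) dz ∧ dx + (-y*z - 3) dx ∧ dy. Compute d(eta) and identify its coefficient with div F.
d(eta) = (-3*x - y) dx ∧ dy ∧ dz; div F = -3*x - y

For a 2-form in R^3 of the form above, applying d gives a 3-form with coefficient ∂P/∂x + ∂Q/∂y + ∂R/∂z:
  ∂P/∂x = 0
  ∂Q/∂y = -3*x
  ∂R/∂z = -y
Sum = -3*x - y, which is exactly div F.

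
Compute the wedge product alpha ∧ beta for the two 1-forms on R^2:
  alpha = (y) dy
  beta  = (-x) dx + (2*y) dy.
alpha ∧ beta = (x*y) dx ∧ dy

Distribute the wedge, using dx_i ∧ dx_j = -dx_j ∧ dx_i and dx_i ∧ dx_i = 0. For each pair (i, j) with i < j, the coefficient of dx_i ∧ dx_j in alpha ∧ beta is (alpha_i * beta_j - alpha_j * beta_i). Collecting: alpha ∧ beta = (x*y) dx ∧ dy.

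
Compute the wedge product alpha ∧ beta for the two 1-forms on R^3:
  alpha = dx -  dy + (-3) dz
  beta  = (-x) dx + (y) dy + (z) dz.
alpha ∧ beta = (-x + y) dx ∧ dy + (-3*x + z) dx ∧ dz + (3*y - z) dy ∧ dz

Distribute the wedge, using dx_i ∧ dx_j = -dx_j ∧ dx_i and dx_i ∧ dx_i = 0. For each pair (i, j) with i < j, the coefficient of dx_i ∧ dx_j in alpha ∧ beta is (alpha_i * beta_j - alpha_j * beta_i). Collecting: alpha ∧ beta = (-x + y) dx ∧ dy + (-3*x + z) dx ∧ dz + (3*y - z) dy ∧ dz.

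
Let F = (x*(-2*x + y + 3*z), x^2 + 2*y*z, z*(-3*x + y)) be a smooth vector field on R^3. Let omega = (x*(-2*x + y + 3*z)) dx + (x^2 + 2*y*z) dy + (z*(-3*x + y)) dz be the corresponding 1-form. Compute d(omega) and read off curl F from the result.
d(omega) = (-2*y + z) dy ∧ dz + (3*x + 3*z) dz ∧ dx + (x) dx ∧ dy; curl F = (-2*y + z, 3*x + 3*z, x)

d omega = sum_{i<j} (∂f_j/∂x_i - ∂f_i/∂x_j) dx_i ∧ dx_j. Under the identification (dy ∧ dz, dz ∧ dx, dx ∧ dy) ↔ (e_x, e_y, e_z), the coefficients are exactly the components of curl F. Compute:
  ∂R/∂y - ∂Q/∂z = (z) - (2*y) = -2*y + z
  ∂P/∂z - ∂R/∂x = (3*x) - (-3*z) = 3*x + 3*z
  ∂Q/∂x - ∂P/∂y = (2*x) - (x) = x.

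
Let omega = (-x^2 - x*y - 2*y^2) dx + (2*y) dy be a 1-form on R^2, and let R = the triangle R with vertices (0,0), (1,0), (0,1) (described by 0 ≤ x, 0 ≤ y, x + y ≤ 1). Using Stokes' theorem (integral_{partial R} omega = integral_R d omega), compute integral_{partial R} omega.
integral_(partial R) omega = 5/6

Stokes: integral_partial_R omega = integral_R d omega with d omega = (∂Q/∂x - ∂P/∂y) dx ∧ dy.
  ∂Q/∂x = 0
  ∂P/∂y = -x - 4*y
  integrand = ∂Q/∂x - ∂P/∂y = x + 4*y.
Integrating over R: integral_0^1 integral_0^{1-x} (x + 4*y) dy dx = 5/6.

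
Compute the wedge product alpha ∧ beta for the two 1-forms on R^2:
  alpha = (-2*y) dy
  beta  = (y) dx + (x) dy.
alpha ∧ beta = (2*y^2) dx ∧ dy

Distribute the wedge, using dx_i ∧ dx_j = -dx_j ∧ dx_i and dx_i ∧ dx_i = 0. For each pair (i, j) with i < j, the coefficient of dx_i ∧ dx_j in alpha ∧ beta is (alpha_i * beta_j - alpha_j * beta_i). Collecting: alpha ∧ beta = (2*y^2) dx ∧ dy.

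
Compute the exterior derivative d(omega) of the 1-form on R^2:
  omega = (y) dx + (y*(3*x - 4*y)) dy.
d(omega) = (3*y - 1) dx ∧ dy

For a 1-form omega = sum_i f_i dx_i, the exterior derivative is
  d(omega) = sum_{i < j} (∂f_j/∂x_i - ∂f_i/∂x_j) dx_i ∧ dx_j.
  coefficient of dx ∧ dy: ∂f_2/∂x - ∂f_1/∂y = ∂(y*(3*x - 4*y))/∂x - ∂(y)/∂y = 3*y - 1
Assembling: d(omega) = (3*y - 1) dx ∧ dy.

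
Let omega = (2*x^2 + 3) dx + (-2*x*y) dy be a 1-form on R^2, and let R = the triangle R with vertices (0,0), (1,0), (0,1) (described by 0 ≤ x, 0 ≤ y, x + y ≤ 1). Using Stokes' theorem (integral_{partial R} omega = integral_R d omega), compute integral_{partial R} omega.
integral_(partial R) omega = -1/3

Stokes: integral_partial_R omega = integral_R d omega with d omega = (∂Q/∂x - ∂P/∂y) dx ∧ dy.
  ∂Q/∂x = -2*y
  ∂P/∂y = 0
  integrand = ∂Q/∂x - ∂P/∂y = -2*y.
Integrating over R: integral_0^1 integral_0^{1-x} (-2*y) dy dx = -1/3.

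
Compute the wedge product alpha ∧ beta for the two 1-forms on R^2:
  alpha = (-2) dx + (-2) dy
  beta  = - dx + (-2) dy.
alpha ∧ beta = (2) dx ∧ dy

Distribute the wedge, using dx_i ∧ dx_j = -dx_j ∧ dx_i and dx_i ∧ dx_i = 0. For each pair (i, j) with i < j, the coefficient of dx_i ∧ dx_j in alpha ∧ beta is (alpha_i * beta_j - alpha_j * beta_i). Collecting: alpha ∧ beta = (2) dx ∧ dy.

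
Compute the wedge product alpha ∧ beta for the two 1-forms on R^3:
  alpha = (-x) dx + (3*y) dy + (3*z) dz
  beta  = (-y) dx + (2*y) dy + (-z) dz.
alpha ∧ beta = (y*(-2*x + 3*y)) dx ∧ dy + (z*(x + 3*y)) dx ∧ dz + (-9*y*z) dy ∧ dz

Distribute the wedge, using dx_i ∧ dx_j = -dx_j ∧ dx_i and dx_i ∧ dx_i = 0. For each pair (i, j) with i < j, the coefficient of dx_i ∧ dx_j in alpha ∧ beta is (alpha_i * beta_j - alpha_j * beta_i). Collecting: alpha ∧ beta = (y*(-2*x + 3*y)) dx ∧ dy + (z*(x + 3*y)) dx ∧ dz + (-9*y*z) dy ∧ dz.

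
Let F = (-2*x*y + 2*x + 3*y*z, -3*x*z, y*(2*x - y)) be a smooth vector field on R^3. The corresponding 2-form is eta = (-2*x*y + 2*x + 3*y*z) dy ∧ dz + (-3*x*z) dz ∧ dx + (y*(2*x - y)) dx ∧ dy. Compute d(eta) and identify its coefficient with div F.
d(eta) = (2 - 2*y) dx ∧ dy ∧ dz; div F = 2 - 2*y

For a 2-form in R^3 of the form above, applying d gives a 3-form with coefficient ∂P/∂x + ∂Q/∂y + ∂R/∂z:
  ∂P/∂x = 2 - 2*y
  ∂Q/∂y = 0
  ∂R/∂z = 0
Sum = 2 - 2*y, which is exactly div F.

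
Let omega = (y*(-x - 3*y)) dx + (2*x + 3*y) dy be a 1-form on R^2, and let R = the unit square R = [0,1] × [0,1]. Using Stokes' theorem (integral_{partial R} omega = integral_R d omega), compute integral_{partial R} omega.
integral_(partial R) omega = 11/2

Stokes: integral_partial_R omega = integral_R d omega with d omega = (∂Q/∂x - ∂P/∂y) dx ∧ dy.
  ∂Q/∂x = 2
  ∂P/∂y = -x - 6*y
  integrand = ∂Q/∂x - ∂P/∂y = x + 6*y + 2.
Integrating over R: integral_0^1 integral_0^1 (x + 6*y + 2) dx dy = 11/2.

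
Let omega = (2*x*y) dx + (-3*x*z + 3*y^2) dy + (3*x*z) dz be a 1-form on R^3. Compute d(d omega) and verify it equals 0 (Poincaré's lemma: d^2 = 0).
d(d omega) = 0

Step 1: d omega = sum_{i<j} (∂f_j/∂x_i - ∂f_i/∂x_j) dx_i ∧ dx_j:
  coeff of dx ∧ dy: -2*x - 3*z
  coeff of dx ∧ dz: 3*z
  coeff of dy ∧ dz: 3*x
Step 2: Apply d again to each 2-form coefficient. The only possible 3-form in R^3 is dx ∧ dy ∧ dz, with coefficient
  ∂(coeff of dy∧dz)/∂x - ∂(coeff of dx∧dz)/∂y + ∂(coeff of dx∧dy)/∂z
  = ∂/∂x (3*x) - ∂/∂y (3*z) + ∂/∂z (-2*x - 3*z).
Each of these terms simplifies to sums of mixed partials that cancel in pairs. The result is 0 (by equality of mixed partials for smooth functions — Schwarz / Clairaut).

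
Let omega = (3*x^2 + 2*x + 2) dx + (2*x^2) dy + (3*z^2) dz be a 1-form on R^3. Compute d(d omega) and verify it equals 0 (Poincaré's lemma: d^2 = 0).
d(d omega) = 0

Step 1: d omega = sum_{i<j} (∂f_j/∂x_i - ∂f_i/∂x_j) dx_i ∧ dx_j:
  coeff of dx ∧ dy: 4*x
  coeff of dx ∧ dz: 0
  coeff of dy ∧ dz: 0
Step 2: Apply d again to each 2-form coefficient. The only possible 3-form in R^3 is dx ∧ dy ∧ dz, with coefficient
  ∂(coeff of dy∧dz)/∂x - ∂(coeff of dx∧dz)/∂y + ∂(coeff of dx∧dy)/∂z
  = ∂/∂x (0) - ∂/∂y (0) + ∂/∂z (4*x).
Each of these terms simplifies to sums of mixed partials that cancel in pairs. The result is 0 (by equality of mixed partials for smooth functions — Schwarz / Clairaut).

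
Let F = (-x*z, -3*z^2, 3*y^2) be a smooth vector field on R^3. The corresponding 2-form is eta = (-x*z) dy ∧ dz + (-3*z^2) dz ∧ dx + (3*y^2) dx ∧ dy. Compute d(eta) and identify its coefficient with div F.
d(eta) = (-z) dx ∧ dy ∧ dz; div F = -z

For a 2-form in R^3 of the form above, applying d gives a 3-form with coefficient ∂P/∂x + ∂Q/∂y + ∂R/∂z:
  ∂P/∂x = -z
  ∂Q/∂y = 0
  ∂R/∂z = 0
Sum = -z, which is exactly div F.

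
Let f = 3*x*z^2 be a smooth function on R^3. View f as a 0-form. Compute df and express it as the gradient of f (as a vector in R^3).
df = (3*z^2) dx + (0) dy + (6*x*z) dz; grad f = (3*z^2, 0, 6*x*z)

For a 0-form f, d f = (∂f/∂x) dx + (∂f/∂y) dy + (∂f/∂z) dz. The components of the vector representation are exactly the entries of grad f in Cartesian coordinates:
  ∂f/∂x = 3*z^2
  ∂f/∂y = 0
  ∂f/∂z = 6*x*z.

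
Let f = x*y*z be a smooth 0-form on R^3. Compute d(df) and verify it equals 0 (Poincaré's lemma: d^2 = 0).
d(df) = 0

Step 1: df = sum_i (∂f/∂x_i) dx_i = (y*z) dx + (x*z) dy + (x*y) dz.
Step 2: Apply d again. Using the 1-form formula, the coefficient of dx ∧ dy in d(df) is ∂^2 f/∂x ∂y - ∂^2 f/∂y ∂x = (z) - (z) = 0 (equality of mixed partials for smooth f).
Similarly for dx ∧ dz and dy ∧ dz — all coefficients vanish. So d(df) = 0.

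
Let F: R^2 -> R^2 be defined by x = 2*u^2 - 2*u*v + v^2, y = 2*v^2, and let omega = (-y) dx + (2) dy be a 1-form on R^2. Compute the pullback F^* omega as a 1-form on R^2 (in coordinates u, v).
F^* omega = (4*v^2*(-2*u + v)) du + (4*v*(u*v - v^2 + 2)) dv

Using F^*(f dg) = (f ∘ F) d(g ∘ F), substitute each coordinate x_i by F_i(u, v) in f_i, and replace dx_i by d F_i = (∂F_i/∂u) du + (∂F_i/∂v) dv.
  For the x component: f_1(F) = -2*v^2; d F_1 = (4*u - 2*v) du + (-2*u + 2*v) dv
  For the y component: f_2(F) = 2; d F_2 = (0) du + (4*v) dv
Combining and collecting du, dv coefficients:
  coeff of du: 4*v^2*(-2*u + v)
  coeff of dv: 4*v*(u*v - v^2 + 2)
F^* omega = (4*v^2*(-2*u + v)) du + (4*v*(u*v - v^2 + 2)) dv.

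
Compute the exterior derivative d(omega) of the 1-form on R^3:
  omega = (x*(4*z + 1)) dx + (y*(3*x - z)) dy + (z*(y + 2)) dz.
d(omega) = (3*y) dx ∧ dy + (-4*x) dx ∧ dz + (y + z) dy ∧ dz

For a 1-form omega = sum_i f_i dx_i, the exterior derivative is
  d(omega) = sum_{i < j} (∂f_j/∂x_i - ∂f_i/∂x_j) dx_i ∧ dx_j.
  coefficient of dx ∧ dy: ∂f_2/∂x - ∂f_1/∂y = ∂(y*(3*x - z))/∂x - ∂(x*(4*z + 1))/∂y = 3*y
  coefficient of dx ∧ dz: ∂f_3/∂x - ∂f_1/∂z = ∂(z*(y + 2))/∂x - ∂(x*(4*z + 1))/∂z = -4*x
  coefficient of dy ∧ dz: ∂f_3/∂y - ∂f_2/∂z = ∂(z*(y + 2))/∂y - ∂(y*(3*x - z))/∂z = y + z
Assembling: d(omega) = (3*y) dx ∧ dy + (-4*x) dx ∧ dz + (y + z) dy ∧ dz.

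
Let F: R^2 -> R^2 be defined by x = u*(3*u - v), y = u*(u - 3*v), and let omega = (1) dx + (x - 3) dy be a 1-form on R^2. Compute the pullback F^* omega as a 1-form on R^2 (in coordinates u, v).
F^* omega = (6*u^3 - 11*u^2*v + 3*u*v^2 + 8*v) du + (u*(-9*u^2 + 3*u*v + 8)) dv

Using F^*(f dg) = (f ∘ F) d(g ∘ F), substitute each coordinate x_i by F_i(u, v) in f_i, and replace dx_i by d F_i = (∂F_i/∂u) du + (∂F_i/∂v) dv.
  For the x component: f_1(F) = 1; d F_1 = (6*u - v) du + (-u) dv
  For the y component: f_2(F) = 3*u^2 - u*v - 3; d F_2 = (2*u - 3*v) du + (-3*u) dv
Combining and collecting du, dv coefficients:
  coeff of du: 6*u^3 - 11*u^2*v + 3*u*v^2 + 8*v
  coeff of dv: u*(-9*u^2 + 3*u*v + 8)
F^* omega = (6*u^3 - 11*u^2*v + 3*u*v^2 + 8*v) du + (u*(-9*u^2 + 3*u*v + 8)) dv.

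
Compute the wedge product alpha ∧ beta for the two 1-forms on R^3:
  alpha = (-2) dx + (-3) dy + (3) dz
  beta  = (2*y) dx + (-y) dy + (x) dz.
alpha ∧ beta = (8*y) dx ∧ dy + (-2*x - 6*y) dx ∧ dz + (-3*x + 3*y) dy ∧ dz

Distribute the wedge, using dx_i ∧ dx_j = -dx_j ∧ dx_i and dx_i ∧ dx_i = 0. For each pair (i, j) with i < j, the coefficient of dx_i ∧ dx_j in alpha ∧ beta is (alpha_i * beta_j - alpha_j * beta_i). Collecting: alpha ∧ beta = (8*y) dx ∧ dy + (-2*x - 6*y) dx ∧ dz + (-3*x + 3*y) dy ∧ dz.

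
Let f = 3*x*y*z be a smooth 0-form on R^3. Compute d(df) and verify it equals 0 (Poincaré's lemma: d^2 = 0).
d(df) = 0

Step 1: df = sum_i (∂f/∂x_i) dx_i = (3*y*z) dx + (3*x*z) dy + (3*x*y) dz.
Step 2: Apply d again. Using the 1-form formula, the coefficient of dx ∧ dy in d(df) is ∂^2 f/∂x ∂y - ∂^2 f/∂y ∂x = (3*z) - (3*z) = 0 (equality of mixed partials for smooth f).
Similarly for dx ∧ dz and dy ∧ dz — all coefficients vanish. So d(df) = 0.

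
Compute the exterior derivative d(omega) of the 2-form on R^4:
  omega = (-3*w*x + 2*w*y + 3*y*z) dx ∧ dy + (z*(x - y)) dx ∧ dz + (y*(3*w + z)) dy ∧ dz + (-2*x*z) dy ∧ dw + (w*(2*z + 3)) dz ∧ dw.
d(omega) = (3*y + z) dx ∧ dy ∧ dz + (-3*x + 2*y - 2*z) dx ∧ dy ∧ dw + (2*x + 3*y) dy ∧ dz ∧ dw

For a 2-form omega = sum_{i<j} g_{ij} dx_i ∧ dx_j, the exterior derivative is
  d(omega) = sum_{i<j} d(g_{ij}) ∧ dx_i ∧ dx_j = sum_{i<j, k} (∂g_{ij}/∂x_k) dx_k ∧ dx_i ∧ dx_j.
Expand each term, using dx_k ∧ dx_i ∧ dx_j = sgn(permutation) dx_{(a)} ∧ dx_{(b)} ∧ dx_{(c)} with (a < b < c) sorted:
  d(-3*w*x + 2*w*y + 3*y*z) includes (∂/∂z)(-3*w*x + 2*w*y + 3*y*z) dz = (3*y) dz, which multiplied by dx ∧ dy gives (3*y) dx ∧ dy ∧ dz
  d(-3*w*x + 2*w*y + 3*y*z) includes (∂/∂w)(-3*w*x + 2*w*y + 3*y*z) dw = (-3*x + 2*y) dw, which multiplied by dx ∧ dy gives (-3*x + 2*y) dx ∧ dy ∧ dw
  d(z*(x - y)) includes (∂/∂y)(z*(x - y)) dy = (-z) dy, which multiplied by dx ∧ dz gives (z) dx ∧ dy ∧ dz
  d(y*(3*w + z)) includes (∂/∂w)(y*(3*w + z)) dw = (3*y) dw, which multiplied by dy ∧ dz gives (3*y) dy ∧ dz ∧ dw
  d(-2*x*z) includes (∂/∂x)(-2*x*z) dx = (-2*z) dx, which multiplied by dy ∧ dw gives (-2*z) dx ∧ dy ∧ dw
  d(-2*x*z) includes (∂/∂z)(-2*x*z) dz = (-2*x) dz, which multiplied by dy ∧ dw gives (2*x) dy ∧ dz ∧ dw
Collecting like 3-forms: d(omega) = (3*y + z) dx ∧ dy ∧ dz + (-3*x + 2*y - 2*z) dx ∧ dy ∧ dw + (2*x + 3*y) dy ∧ dz ∧ dw.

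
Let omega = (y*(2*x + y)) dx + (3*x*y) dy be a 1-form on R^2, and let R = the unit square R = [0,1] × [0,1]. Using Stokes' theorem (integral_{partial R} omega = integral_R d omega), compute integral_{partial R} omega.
integral_(partial R) omega = -1/2

Stokes: integral_partial_R omega = integral_R d omega with d omega = (∂Q/∂x - ∂P/∂y) dx ∧ dy.
  ∂Q/∂x = 3*y
  ∂P/∂y = 2*x + 2*y
  integrand = ∂Q/∂x - ∂P/∂y = -2*x + y.
Integrating over R: integral_0^1 integral_0^1 (-2*x + y) dx dy = -1/2.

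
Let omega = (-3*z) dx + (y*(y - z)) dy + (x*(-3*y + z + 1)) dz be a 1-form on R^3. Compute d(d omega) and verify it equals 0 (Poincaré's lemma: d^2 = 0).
d(d omega) = 0

Step 1: d omega = sum_{i<j} (∂f_j/∂x_i - ∂f_i/∂x_j) dx_i ∧ dx_j:
  coeff of dx ∧ dy: 0
  coeff of dx ∧ dz: -3*y + z + 4
  coeff of dy ∧ dz: -3*x + y
Step 2: Apply d again to each 2-form coefficient. The only possible 3-form in R^3 is dx ∧ dy ∧ dz, with coefficient
  ∂(coeff of dy∧dz)/∂x - ∂(coeff of dx∧dz)/∂y + ∂(coeff of dx∧dy)/∂z
  = ∂/∂x (-3*x + y) - ∂/∂y (-3*y + z + 4) + ∂/∂z (0).
Each of these terms simplifies to sums of mixed partials that cancel in pairs. The result is 0 (by equality of mixed partials for smooth functions — Schwarz / Clairaut).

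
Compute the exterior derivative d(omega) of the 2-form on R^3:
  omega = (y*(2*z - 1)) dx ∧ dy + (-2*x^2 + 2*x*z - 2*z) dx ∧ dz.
d(omega) = (2*y) dx ∧ dy ∧ dz

For a 2-form omega = sum_{i<j} g_{ij} dx_i ∧ dx_j, the exterior derivative is
  d(omega) = sum_{i<j} d(g_{ij}) ∧ dx_i ∧ dx_j = sum_{i<j, k} (∂g_{ij}/∂x_k) dx_k ∧ dx_i ∧ dx_j.
Expand each term, using dx_k ∧ dx_i ∧ dx_j = sgn(permutation) dx_{(a)} ∧ dx_{(b)} ∧ dx_{(c)} with (a < b < c) sorted:
  d(y*(2*z - 1)) includes (∂/∂z)(y*(2*z - 1)) dz = (2*y) dz, which multiplied by dx ∧ dy gives (2*y) dx ∧ dy ∧ dz
Collecting like 3-forms: d(omega) = (2*y) dx ∧ dy ∧ dz.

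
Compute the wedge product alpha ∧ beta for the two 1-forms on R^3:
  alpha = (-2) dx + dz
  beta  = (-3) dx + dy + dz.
alpha ∧ beta = (-2) dx ∧ dy + (1) dx ∧ dz + (-1) dy ∧ dz

Distribute the wedge, using dx_i ∧ dx_j = -dx_j ∧ dx_i and dx_i ∧ dx_i = 0. For each pair (i, j) with i < j, the coefficient of dx_i ∧ dx_j in alpha ∧ beta is (alpha_i * beta_j - alpha_j * beta_i). Collecting: alpha ∧ beta = (-2) dx ∧ dy + (1) dx ∧ dz + (-1) dy ∧ dz.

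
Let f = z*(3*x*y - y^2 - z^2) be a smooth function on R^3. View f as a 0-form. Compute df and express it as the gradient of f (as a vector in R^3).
df = (3*y*z) dx + (z*(3*x - 2*y)) dy + (3*x*y - y^2 - 3*z^2) dz; grad f = (3*y*z, z*(3*x - 2*y), 3*x*y - y^2 - 3*z^2)

For a 0-form f, d f = (∂f/∂x) dx + (∂f/∂y) dy + (∂f/∂z) dz. The components of the vector representation are exactly the entries of grad f in Cartesian coordinates:
  ∂f/∂x = 3*y*z
  ∂f/∂y = z*(3*x - 2*y)
  ∂f/∂z = 3*x*y - y^2 - 3*z^2.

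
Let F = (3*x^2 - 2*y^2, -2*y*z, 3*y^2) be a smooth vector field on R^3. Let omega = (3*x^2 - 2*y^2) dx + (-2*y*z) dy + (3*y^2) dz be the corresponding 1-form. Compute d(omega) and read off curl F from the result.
d(omega) = (8*y) dy ∧ dz + (0) dz ∧ dx + (4*y) dx ∧ dy; curl F = (8*y, 0, 4*y)

d omega = sum_{i<j} (∂f_j/∂x_i - ∂f_i/∂x_j) dx_i ∧ dx_j. Under the identification (dy ∧ dz, dz ∧ dx, dx ∧ dy) ↔ (e_x, e_y, e_z), the coefficients are exactly the components of curl F. Compute:
  ∂R/∂y - ∂Q/∂z = (6*y) - (-2*y) = 8*y
  ∂P/∂z - ∂R/∂x = (0) - (0) = 0
  ∂Q/∂x - ∂P/∂y = (0) - (-4*y) = 4*y.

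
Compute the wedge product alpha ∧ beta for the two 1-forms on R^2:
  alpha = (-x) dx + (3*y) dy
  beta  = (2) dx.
alpha ∧ beta = (-6*y) dx ∧ dy

Distribute the wedge, using dx_i ∧ dx_j = -dx_j ∧ dx_i and dx_i ∧ dx_i = 0. For each pair (i, j) with i < j, the coefficient of dx_i ∧ dx_j in alpha ∧ beta is (alpha_i * beta_j - alpha_j * beta_i). Collecting: alpha ∧ beta = (-6*y) dx ∧ dy.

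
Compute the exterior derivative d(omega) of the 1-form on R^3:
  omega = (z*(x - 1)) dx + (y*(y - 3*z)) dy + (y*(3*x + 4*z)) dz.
d(omega) = (-x + 3*y + 1) dx ∧ dz + (3*x + 3*y + 4*z) dy ∧ dz

For a 1-form omega = sum_i f_i dx_i, the exterior derivative is
  d(omega) = sum_{i < j} (∂f_j/∂x_i - ∂f_i/∂x_j) dx_i ∧ dx_j.
  coefficient of dx ∧ dz: ∂f_3/∂x - ∂f_1/∂z = ∂(y*(3*x + 4*z))/∂x - ∂(z*(x - 1))/∂z = -x + 3*y + 1
  coefficient of dy ∧ dz: ∂f_3/∂y - ∂f_2/∂z = ∂(y*(3*x + 4*z))/∂y - ∂(y*(y - 3*z))/∂z = 3*x + 3*y + 4*z
Assembling: d(omega) = (-x + 3*y + 1) dx ∧ dz + (3*x + 3*y + 4*z) dy ∧ dz.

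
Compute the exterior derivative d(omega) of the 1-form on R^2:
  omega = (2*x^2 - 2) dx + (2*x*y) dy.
d(omega) = (2*y) dx ∧ dy

For a 1-form omega = sum_i f_i dx_i, the exterior derivative is
  d(omega) = sum_{i < j} (∂f_j/∂x_i - ∂f_i/∂x_j) dx_i ∧ dx_j.
  coefficient of dx ∧ dy: ∂f_2/∂x - ∂f_1/∂y = ∂(2*x*y)/∂x - ∂(2*x^2 - 2)/∂y = 2*y
Assembling: d(omega) = (2*y) dx ∧ dy.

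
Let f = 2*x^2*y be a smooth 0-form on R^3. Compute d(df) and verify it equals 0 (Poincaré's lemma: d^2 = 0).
d(df) = 0

Step 1: df = sum_i (∂f/∂x_i) dx_i = (4*x*y) dx + (2*x^2) dy + (0) dz.
Step 2: Apply d again. Using the 1-form formula, the coefficient of dx ∧ dy in d(df) is ∂^2 f/∂x ∂y - ∂^2 f/∂y ∂x = (4*x) - (4*x) = 0 (equality of mixed partials for smooth f).
Similarly for dx ∧ dz and dy ∧ dz — all coefficients vanish. So d(df) = 0.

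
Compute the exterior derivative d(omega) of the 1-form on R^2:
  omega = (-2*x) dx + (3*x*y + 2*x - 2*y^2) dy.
d(omega) = (3*y + 2) dx ∧ dy

For a 1-form omega = sum_i f_i dx_i, the exterior derivative is
  d(omega) = sum_{i < j} (∂f_j/∂x_i - ∂f_i/∂x_j) dx_i ∧ dx_j.
  coefficient of dx ∧ dy: ∂f_2/∂x - ∂f_1/∂y = ∂(3*x*y + 2*x - 2*y^2)/∂x - ∂(-2*x)/∂y = 3*y + 2
Assembling: d(omega) = (3*y + 2) dx ∧ dy.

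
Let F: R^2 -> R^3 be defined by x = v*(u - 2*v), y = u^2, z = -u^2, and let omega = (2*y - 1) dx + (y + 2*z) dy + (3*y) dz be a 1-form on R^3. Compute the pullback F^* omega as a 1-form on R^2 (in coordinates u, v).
F^* omega = (-8*u^3 + 2*u^2*v - v) du + (2*u^3 - 8*u^2*v - u + 4*v) dv

Using F^*(f dg) = (f ∘ F) d(g ∘ F), substitute each coordinate x_i by F_i(u, v) in f_i, and replace dx_i by d F_i = (∂F_i/∂u) du + (∂F_i/∂v) dv.
  For the x component: f_1(F) = 2*u^2 - 1; d F_1 = (v) du + (u - 4*v) dv
  For the y component: f_2(F) = -u^2; d F_2 = (2*u) du + (0) dv
  For the z component: f_3(F) = 3*u^2; d F_3 = (-2*u) du + (0) dv
Combining and collecting du, dv coefficients:
  coeff of du: -8*u^3 + 2*u^2*v - v
  coeff of dv: 2*u^3 - 8*u^2*v - u + 4*v
F^* omega = (-8*u^3 + 2*u^2*v - v) du + (2*u^3 - 8*u^2*v - u + 4*v) dv.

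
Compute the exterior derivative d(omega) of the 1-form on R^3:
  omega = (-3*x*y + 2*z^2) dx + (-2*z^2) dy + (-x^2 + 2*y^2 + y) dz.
d(omega) = (3*x) dx ∧ dy + (-2*x - 4*z) dx ∧ dz + (4*y + 4*z + 1) dy ∧ dz

For a 1-form omega = sum_i f_i dx_i, the exterior derivative is
  d(omega) = sum_{i < j} (∂f_j/∂x_i - ∂f_i/∂x_j) dx_i ∧ dx_j.
  coefficient of dx ∧ dy: ∂f_2/∂x - ∂f_1/∂y = ∂(-2*z^2)/∂x - ∂(-3*x*y + 2*z^2)/∂y = 3*x
  coefficient of dx ∧ dz: ∂f_3/∂x - ∂f_1/∂z = ∂(-x^2 + 2*y^2 + y)/∂x - ∂(-3*x*y + 2*z^2)/∂z = -2*x - 4*z
  coefficient of dy ∧ dz: ∂f_3/∂y - ∂f_2/∂z = ∂(-x^2 + 2*y^2 + y)/∂y - ∂(-2*z^2)/∂z = 4*y + 4*z + 1
Assembling: d(omega) = (3*x) dx ∧ dy + (-2*x - 4*z) dx ∧ dz + (4*y + 4*z + 1) dy ∧ dz.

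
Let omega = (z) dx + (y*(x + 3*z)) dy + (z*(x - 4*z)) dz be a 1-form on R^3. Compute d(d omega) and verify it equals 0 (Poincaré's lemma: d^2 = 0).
d(d omega) = 0

Step 1: d omega = sum_{i<j} (∂f_j/∂x_i - ∂f_i/∂x_j) dx_i ∧ dx_j:
  coeff of dx ∧ dy: y
  coeff of dx ∧ dz: z - 1
  coeff of dy ∧ dz: -3*y
Step 2: Apply d again to each 2-form coefficient. The only possible 3-form in R^3 is dx ∧ dy ∧ dz, with coefficient
  ∂(coeff of dy∧dz)/∂x - ∂(coeff of dx∧dz)/∂y + ∂(coeff of dx∧dy)/∂z
  = ∂/∂x (-3*y) - ∂/∂y (z - 1) + ∂/∂z (y).
Each of these terms simplifies to sums of mixed partials that cancel in pairs. The result is 0 (by equality of mixed partials for smooth functions — Schwarz / Clairaut).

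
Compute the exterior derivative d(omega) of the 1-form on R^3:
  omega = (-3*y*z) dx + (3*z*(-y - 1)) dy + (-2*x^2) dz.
d(omega) = (3*z) dx ∧ dy + (-4*x + 3*y) dx ∧ dz + (3*y + 3) dy ∧ dz

For a 1-form omega = sum_i f_i dx_i, the exterior derivative is
  d(omega) = sum_{i < j} (∂f_j/∂x_i - ∂f_i/∂x_j) dx_i ∧ dx_j.
  coefficient of dx ∧ dy: ∂f_2/∂x - ∂f_1/∂y = ∂(3*z*(-y - 1))/∂x - ∂(-3*y*z)/∂y = 3*z
  coefficient of dx ∧ dz: ∂f_3/∂x - ∂f_1/∂z = ∂(-2*x^2)/∂x - ∂(-3*y*z)/∂z = -4*x + 3*y
  coefficient of dy ∧ dz: ∂f_3/∂y - ∂f_2/∂z = ∂(-2*x^2)/∂y - ∂(3*z*(-y - 1))/∂z = 3*y + 3
Assembling: d(omega) = (3*z) dx ∧ dy + (-4*x + 3*y) dx ∧ dz + (3*y + 3) dy ∧ dz.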